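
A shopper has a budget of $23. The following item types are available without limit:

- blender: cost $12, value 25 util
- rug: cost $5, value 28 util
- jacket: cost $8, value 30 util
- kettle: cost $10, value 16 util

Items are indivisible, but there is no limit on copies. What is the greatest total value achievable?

Best value-per-unit is rug at 28/5; filling with it alone gives 4×28 = 112.
Optimal mix: 3×rug + 1×jacket → cost 23, value 114.

114 util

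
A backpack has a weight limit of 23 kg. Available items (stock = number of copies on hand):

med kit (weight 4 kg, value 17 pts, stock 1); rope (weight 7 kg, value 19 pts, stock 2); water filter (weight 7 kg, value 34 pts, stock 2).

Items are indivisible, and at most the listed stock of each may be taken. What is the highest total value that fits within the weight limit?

Best selections within weight 23 and stock limits:
- 1×rope + 2×water filter: weight 21, value 87
- 1×med kit + 2×water filter: weight 18, value 85
- 2×rope + 1×water filter: weight 21, value 72
Best: 87 pts.

87 pts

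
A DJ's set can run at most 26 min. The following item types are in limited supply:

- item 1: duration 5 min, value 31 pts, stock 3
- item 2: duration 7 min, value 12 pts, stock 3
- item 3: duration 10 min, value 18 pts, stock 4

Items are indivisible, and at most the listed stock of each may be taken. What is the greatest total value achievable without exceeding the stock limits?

111 pts

Best selections within duration 26 and stock limits:
- 3×item 1 + 1×item 3: duration 25, value 111
- 3×item 1 + 1×item 2: duration 22, value 105
Best: 111 pts.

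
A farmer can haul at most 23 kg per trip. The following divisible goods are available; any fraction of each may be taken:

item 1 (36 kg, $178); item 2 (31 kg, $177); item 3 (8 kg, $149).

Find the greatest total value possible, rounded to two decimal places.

Take in order of value per unit:
- item 3 (149/8 per unit): all 8 → value 149, running total 149.00
- item 2 (177/31 per unit): 15 of 31 → value 15×177/31 = 85.6452, running total 234.65
Total 234.65.

234.65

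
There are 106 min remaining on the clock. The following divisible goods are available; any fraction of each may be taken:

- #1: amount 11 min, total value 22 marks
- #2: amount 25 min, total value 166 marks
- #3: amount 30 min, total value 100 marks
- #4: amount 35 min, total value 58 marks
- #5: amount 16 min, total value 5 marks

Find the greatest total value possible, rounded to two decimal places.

Take in order of value per unit:
- #2 (166/25 per unit): all 25 → value 166, running total 166.00
- #3 (100/30 per unit): all 30 → value 100, running total 266.00
- #1 (22/11 per unit): all 11 → value 22, running total 288.00
- #4 (58/35 per unit): all 35 → value 58, running total 346.00
- #5 (5/16 per unit): 5 of 16 → value 5×5/16 = 1.5625, running total 347.56
Total 347.56.

347.56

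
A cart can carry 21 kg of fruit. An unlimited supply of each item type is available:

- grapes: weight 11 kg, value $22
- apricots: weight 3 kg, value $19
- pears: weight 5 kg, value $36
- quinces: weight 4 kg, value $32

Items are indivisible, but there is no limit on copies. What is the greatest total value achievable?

Best value-per-unit is quinces at 32/4; filling with it alone gives 5×32 = 160.
Optimal mix: 1×pears + 4×quinces → weight 21, value 164.

$164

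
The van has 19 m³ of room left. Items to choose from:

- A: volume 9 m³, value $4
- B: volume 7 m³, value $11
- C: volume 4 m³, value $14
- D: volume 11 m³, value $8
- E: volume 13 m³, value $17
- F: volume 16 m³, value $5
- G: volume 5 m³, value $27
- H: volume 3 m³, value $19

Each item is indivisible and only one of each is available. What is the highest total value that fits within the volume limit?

$71

Check high-value combinations within 19 m³:
- B+C+G+H: volume 7+4+5+3=19, value 11+14+27+19=71
- C+G+H: volume 4+5+3=12, value 14+27+19=60
- B+G+H: volume 7+5+3=15, value 11+27+19=57
- D+G+H: volume 11+5+3=19, value 8+27+19=54
Best: $71.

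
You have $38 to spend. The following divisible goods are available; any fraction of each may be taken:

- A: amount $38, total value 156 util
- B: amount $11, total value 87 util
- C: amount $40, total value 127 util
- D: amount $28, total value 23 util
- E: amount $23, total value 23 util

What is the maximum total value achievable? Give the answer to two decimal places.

Take in order of value per unit:
- B (87/11 per unit): all 11 → value 87, running total 87.00
- A (156/38 per unit): 27 of 38 → value 27×156/38 = 110.8421, running total 197.84
Total 197.84.

197.84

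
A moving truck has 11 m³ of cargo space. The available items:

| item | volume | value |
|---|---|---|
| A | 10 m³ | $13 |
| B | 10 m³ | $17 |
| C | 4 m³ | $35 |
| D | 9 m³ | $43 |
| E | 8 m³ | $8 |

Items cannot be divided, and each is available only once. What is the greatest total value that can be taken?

$43

Check high-value combinations within 11 m³:
- D: volume 9, value 43
- C: volume 4, value 35
- B: volume 10, value 17
- A: volume 10, value 13
- E: volume 8, value 8
Best: $43.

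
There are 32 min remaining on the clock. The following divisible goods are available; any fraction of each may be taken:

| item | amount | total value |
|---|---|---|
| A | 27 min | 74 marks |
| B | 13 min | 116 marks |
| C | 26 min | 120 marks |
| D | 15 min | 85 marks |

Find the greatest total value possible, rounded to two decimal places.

219.46

Take in order of value per unit:
- B (116/13 per unit): all 13 → value 116, running total 116.00
- D (85/15 per unit): all 15 → value 85, running total 201.00
- C (120/26 per unit): 4 of 26 → value 4×120/26 = 18.4615, running total 219.46
Total 219.46.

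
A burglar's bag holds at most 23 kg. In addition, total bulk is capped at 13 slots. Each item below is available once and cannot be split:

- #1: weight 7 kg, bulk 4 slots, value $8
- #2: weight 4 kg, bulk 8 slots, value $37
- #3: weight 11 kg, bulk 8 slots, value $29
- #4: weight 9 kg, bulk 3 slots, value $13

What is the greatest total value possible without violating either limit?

$50

Feasible sets respecting both limits:
- #2+#4: weight 13, bulk 11, value 50
- #1+#2: weight 11, bulk 12, value 45
- #3+#4: weight 20, bulk 11, value 42
Best: $50.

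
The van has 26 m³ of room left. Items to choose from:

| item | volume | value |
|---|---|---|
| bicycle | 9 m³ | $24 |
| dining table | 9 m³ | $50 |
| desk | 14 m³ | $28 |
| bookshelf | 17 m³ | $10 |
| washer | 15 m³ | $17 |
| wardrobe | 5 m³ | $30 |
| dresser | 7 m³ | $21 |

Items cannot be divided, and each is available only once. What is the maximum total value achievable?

Check high-value combinations within 26 m³:
- bicycle+dining table+wardrobe: volume 9+9+5=23, value 24+50+30=104
- dining table+wardrobe+dresser: volume 9+5+7=21, value 50+30+21=101
- bicycle+dining table+dresser: volume 9+9+7=25, value 24+50+21=95
- dining table+wardrobe: volume 9+5=14, value 50+30=80
- desk+wardrobe+dresser: volume 14+5+7=26, value 28+30+21=79
Best: $104.

$104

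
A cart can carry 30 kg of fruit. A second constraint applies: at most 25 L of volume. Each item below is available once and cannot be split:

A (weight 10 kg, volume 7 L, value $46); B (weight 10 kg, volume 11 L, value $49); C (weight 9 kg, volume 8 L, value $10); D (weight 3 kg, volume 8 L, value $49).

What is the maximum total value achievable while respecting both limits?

Feasible sets respecting both limits:
- A+C+D: weight 22, volume 23, value 105
- B+D: weight 13, volume 19, value 98
- A+B: weight 20, volume 18, value 95
- A+D: weight 13, volume 15, value 95
Best: $105.

$105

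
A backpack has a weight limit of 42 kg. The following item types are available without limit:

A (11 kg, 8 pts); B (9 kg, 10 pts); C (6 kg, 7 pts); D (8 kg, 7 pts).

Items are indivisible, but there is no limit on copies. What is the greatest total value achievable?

49 pts

Best value-per-unit is C at 7/6, and filling with it alone uses weight 7×6=42. No mix of the others beats 7×7 = 49.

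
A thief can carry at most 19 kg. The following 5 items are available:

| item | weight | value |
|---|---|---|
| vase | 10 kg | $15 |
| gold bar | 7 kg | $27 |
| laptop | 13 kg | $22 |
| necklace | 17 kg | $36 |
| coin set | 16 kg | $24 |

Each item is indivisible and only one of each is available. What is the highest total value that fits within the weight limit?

$42

Check high-value combinations within 19 kg:
- vase+gold bar: weight 10+7=17, value 15+27=42
- necklace: weight 17, value 36
- gold bar: weight 7, value 27
- coin set: weight 16, value 24
Best: $42.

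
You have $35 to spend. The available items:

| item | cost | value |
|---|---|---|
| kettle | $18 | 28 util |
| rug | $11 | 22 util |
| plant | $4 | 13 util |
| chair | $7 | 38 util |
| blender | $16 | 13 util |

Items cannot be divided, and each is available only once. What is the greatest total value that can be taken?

Check high-value combinations within $35:
- kettle+plant+chair: cost 18+4+7=29, value 28+13+38=79
- rug+plant+chair: cost 11+4+7=22, value 22+13+38=73
- rug+chair+blender: cost 11+7+16=34, value 22+38+13=73
- kettle+chair: cost 18+7=25, value 28+38=66
- plant+chair+blender: cost 4+7+16=27, value 13+38+13=64
Best: 79 util.

79 util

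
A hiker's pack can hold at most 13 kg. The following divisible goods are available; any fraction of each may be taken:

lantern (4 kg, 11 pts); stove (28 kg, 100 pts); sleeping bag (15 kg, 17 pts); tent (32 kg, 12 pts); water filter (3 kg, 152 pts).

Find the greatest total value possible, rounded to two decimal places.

187.71

Take in order of value per unit:
- water filter (152/3 per unit): all 3 → value 152, running total 152.00
- stove (100/28 per unit): 10 of 28 → value 10×100/28 = 35.7143, running total 187.71
Total 187.71.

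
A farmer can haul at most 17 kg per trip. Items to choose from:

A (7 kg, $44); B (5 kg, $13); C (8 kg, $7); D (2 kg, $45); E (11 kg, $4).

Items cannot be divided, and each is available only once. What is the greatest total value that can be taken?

Check high-value combinations within 17 kg:
- A+B+D: weight 7+5+2=14, value 44+13+45=102
- A+C+D: weight 7+8+2=17, value 44+7+45=96
- A+D: weight 7+2=9, value 44+45=89
- B+C+D: weight 5+8+2=15, value 13+7+45=65
Best: $102.

$102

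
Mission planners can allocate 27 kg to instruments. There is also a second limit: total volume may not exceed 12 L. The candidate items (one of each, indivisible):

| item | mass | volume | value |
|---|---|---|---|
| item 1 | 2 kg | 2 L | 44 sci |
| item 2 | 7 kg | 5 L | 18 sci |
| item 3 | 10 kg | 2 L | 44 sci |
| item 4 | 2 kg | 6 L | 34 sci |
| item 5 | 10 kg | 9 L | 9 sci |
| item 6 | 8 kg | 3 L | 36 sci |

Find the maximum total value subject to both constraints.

Feasible sets respecting both limits:
- item 1+item 2+item 3+item 6: mass 27, volume 12, value 142
- item 1+item 3+item 6: mass 20, volume 7, value 124
- item 1+item 3+item 4: mass 14, volume 10, value 122
- item 1+item 4+item 6: mass 12, volume 11, value 114
Best: 142 sci.

142 sci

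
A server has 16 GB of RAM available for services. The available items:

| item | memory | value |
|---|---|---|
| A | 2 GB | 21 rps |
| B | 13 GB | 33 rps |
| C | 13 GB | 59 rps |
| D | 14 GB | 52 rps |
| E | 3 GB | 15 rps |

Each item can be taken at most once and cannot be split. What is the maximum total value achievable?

80 rps

This is a 0/1 knapsack; check combinations near the capacity.
- A+C: memory 2+13=15, value 21+59=80
- C+E: memory 13+3=16, value 59+15=74
- A+D: memory 2+14=16, value 21+52=73
- C: memory 13, value 59
Best: 80 rps.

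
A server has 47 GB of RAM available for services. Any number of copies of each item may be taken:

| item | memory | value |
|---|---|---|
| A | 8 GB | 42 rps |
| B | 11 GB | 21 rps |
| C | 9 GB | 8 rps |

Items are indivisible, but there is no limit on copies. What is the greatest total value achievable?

210 rps

Best value-per-unit is A at 42/8, and filling with it alone uses memory 5×8=40. No mix of the others beats 5×42 = 210.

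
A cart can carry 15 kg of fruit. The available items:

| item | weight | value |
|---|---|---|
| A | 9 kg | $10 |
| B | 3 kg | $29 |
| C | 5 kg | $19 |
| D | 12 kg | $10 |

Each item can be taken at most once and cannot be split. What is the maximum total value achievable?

This is a 0/1 knapsack; check combinations near the capacity.
- B+C: weight 3+5=8, value 29+19=48
- A+B: weight 9+3=12, value 10+29=39
- B+D: weight 3+12=15, value 29+10=39
- B: weight 3, value 29
Best: $48.

$48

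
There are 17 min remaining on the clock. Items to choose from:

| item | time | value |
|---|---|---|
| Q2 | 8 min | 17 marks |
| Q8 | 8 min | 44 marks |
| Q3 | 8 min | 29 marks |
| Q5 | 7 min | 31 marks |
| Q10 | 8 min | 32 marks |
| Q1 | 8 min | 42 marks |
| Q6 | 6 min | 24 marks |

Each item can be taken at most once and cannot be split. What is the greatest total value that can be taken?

86 marks

Check high-value combinations within 17 min:
- Q8+Q1: time 8+8=16, value 44+42=86
- Q8+Q10: time 8+8=16, value 44+32=76
- Q8+Q5: time 8+7=15, value 44+31=75
- Q10+Q1: time 8+8=16, value 32+42=74
Best: 86 marks.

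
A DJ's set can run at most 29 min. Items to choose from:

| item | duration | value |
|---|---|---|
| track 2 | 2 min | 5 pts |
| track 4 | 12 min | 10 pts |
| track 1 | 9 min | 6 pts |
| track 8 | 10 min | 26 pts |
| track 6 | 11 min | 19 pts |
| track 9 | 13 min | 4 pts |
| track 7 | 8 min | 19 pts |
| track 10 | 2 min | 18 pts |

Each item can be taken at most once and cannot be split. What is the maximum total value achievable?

Check high-value combinations within 29 min:
- track 1+track 8+track 7+track 10: duration 9+10+8+2=29, value 6+26+19+18=69
- track 2+track 8+track 7+track 10: duration 2+10+8+2=22, value 5+26+19+18=68
- track 2+track 8+track 6+track 10: duration 2+10+11+2=25, value 5+26+19+18=68
- track 8+track 6+track 7: duration 10+11+8=29, value 26+19+19=64
Best: 69 pts.

69 pts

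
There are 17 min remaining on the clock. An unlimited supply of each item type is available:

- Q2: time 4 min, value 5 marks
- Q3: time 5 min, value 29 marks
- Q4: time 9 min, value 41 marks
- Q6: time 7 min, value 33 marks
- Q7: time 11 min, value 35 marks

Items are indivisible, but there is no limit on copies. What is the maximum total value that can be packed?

Best value-per-unit is Q3 at 29/5; filling with it alone gives 3×29 = 87.
Optimal mix: 2×Q3 + 1×Q6 → time 17, value 91.

91 marks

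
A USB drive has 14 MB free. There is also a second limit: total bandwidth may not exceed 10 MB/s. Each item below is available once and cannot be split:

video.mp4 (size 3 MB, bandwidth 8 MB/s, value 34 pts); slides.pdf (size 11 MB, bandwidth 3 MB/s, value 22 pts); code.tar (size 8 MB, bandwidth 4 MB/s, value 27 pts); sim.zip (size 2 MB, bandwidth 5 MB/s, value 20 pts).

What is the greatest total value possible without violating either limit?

Feasible sets respecting both limits:
- code.tar+sim.zip: size 10, bandwidth 9, value 47
- slides.pdf+sim.zip: size 13, bandwidth 8, value 42
- video.mp4: size 3, bandwidth 8, value 34
Best: 47 pts.

47 pts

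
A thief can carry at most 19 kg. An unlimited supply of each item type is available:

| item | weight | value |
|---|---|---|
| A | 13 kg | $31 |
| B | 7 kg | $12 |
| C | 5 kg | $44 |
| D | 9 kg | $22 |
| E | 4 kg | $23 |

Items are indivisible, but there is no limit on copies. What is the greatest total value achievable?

Best value-per-unit is C at 44/5; filling with it alone gives 3×44 = 132.
Optimal mix: 3×C + 1×E → weight 19, value 155.

$155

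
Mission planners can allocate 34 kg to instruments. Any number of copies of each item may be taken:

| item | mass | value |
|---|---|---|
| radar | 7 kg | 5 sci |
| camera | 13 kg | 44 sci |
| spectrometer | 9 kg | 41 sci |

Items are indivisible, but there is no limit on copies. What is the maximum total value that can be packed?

128 sci

Best value-per-unit is spectrometer at 41/9; filling with it alone gives 3×41 = 123.
Optimal mix: 1×radar + 3×spectrometer → mass 34, value 128.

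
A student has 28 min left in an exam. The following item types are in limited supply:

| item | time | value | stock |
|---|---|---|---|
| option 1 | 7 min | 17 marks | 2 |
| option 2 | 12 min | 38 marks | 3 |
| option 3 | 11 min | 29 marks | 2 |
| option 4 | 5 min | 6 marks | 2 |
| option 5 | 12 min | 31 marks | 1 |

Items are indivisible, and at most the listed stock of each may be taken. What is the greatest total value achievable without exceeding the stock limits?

Best selections within time 28 and stock limits:
- 2×option 2: time 24, value 76
- 1×option 2 + 1×option 3 + 1×option 4: time 28, value 73
Best: 76 marks.

76 marks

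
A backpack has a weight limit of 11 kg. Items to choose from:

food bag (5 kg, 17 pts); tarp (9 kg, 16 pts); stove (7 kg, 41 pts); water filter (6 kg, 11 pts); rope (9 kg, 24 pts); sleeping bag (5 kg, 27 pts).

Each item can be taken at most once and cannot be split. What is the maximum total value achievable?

44 pts

Check high-value combinations within 11 kg:
- food bag+sleeping bag: weight 5+5=10, value 17+27=44
- stove: weight 7, value 41
- water filter+sleeping bag: weight 6+5=11, value 11+27=38
Best: 44 pts.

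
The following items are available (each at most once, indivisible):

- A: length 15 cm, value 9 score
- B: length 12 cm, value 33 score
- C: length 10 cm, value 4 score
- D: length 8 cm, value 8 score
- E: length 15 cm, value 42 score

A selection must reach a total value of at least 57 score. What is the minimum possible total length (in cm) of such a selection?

Subsets with value ≥ 57, sorted by total length:
- B+E: length 27, value 75
- B+D+E: length 35, value 83
- B+C+E: length 37, value 79
- A+D+E: length 38, value 59
Minimum length: 27 cm.

27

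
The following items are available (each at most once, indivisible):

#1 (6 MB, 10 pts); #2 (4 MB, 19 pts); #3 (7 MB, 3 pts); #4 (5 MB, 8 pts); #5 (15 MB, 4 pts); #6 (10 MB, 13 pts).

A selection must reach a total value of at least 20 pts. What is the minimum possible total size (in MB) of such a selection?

Subsets with value ≥ 20, sorted by total size:
- #2+#4: size 9, value 27
- #1+#2: size 10, value 29
Minimum size: 9 MB.

9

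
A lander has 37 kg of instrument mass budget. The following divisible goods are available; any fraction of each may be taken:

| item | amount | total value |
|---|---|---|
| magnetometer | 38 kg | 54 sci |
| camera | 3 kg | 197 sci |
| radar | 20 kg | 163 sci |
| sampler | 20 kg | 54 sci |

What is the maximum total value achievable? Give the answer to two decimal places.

Take in order of value per unit:
- camera (197/3 per unit): all 3 → value 197, running total 197.00
- radar (163/20 per unit): all 20 → value 163, running total 360.00
- sampler (54/20 per unit): 14 of 20 → value 14×54/20 = 37.8000, running total 397.80
Total 397.80.

397.80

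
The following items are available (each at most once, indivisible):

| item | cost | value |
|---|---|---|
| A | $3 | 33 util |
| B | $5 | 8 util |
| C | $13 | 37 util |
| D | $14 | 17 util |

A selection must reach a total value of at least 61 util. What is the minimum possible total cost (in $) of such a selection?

Subsets with value ≥ 61, sorted by total cost:
- A+C: cost 16, value 70
- A+B+C: cost 21, value 78
- A+C+D: cost 30, value 87
- B+C+D: cost 32, value 62
Minimum cost: 16 $.

16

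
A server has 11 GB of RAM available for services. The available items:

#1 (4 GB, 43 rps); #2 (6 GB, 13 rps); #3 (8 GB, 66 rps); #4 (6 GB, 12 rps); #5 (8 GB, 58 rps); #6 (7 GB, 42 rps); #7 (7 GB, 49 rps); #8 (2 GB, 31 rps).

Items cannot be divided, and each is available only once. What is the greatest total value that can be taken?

This is a 0/1 knapsack; check combinations near the capacity.
- #3+#8: memory 8+2=10, value 66+31=97
- #1+#7: memory 4+7=11, value 43+49=92
- #5+#8: memory 8+2=10, value 58+31=89
Best: 97 rps.

97 rps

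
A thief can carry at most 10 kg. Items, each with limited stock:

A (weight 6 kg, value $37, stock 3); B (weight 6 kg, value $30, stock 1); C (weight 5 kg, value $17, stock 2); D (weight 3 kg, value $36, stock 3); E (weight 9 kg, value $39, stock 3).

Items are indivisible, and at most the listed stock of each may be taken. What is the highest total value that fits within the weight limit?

Best selections within weight 10 and stock limits:
- 3×D: weight 9, value 108
- 1×A + 1×D: weight 9, value 73
- 2×D: weight 6, value 72
- 1×B + 1×D: weight 9, value 66
Best: $108.

$108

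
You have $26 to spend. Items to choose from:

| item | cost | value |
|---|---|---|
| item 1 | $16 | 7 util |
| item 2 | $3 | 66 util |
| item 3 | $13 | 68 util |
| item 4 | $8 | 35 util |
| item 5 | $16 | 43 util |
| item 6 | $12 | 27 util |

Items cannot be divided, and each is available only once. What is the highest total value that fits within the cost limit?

This is a 0/1 knapsack; check combinations near the capacity.
- item 2+item 3+item 4: cost 3+13+8=24, value 66+68+35=169
- item 2+item 3: cost 3+13=16, value 66+68=134
- item 2+item 4+item 6: cost 3+8+12=23, value 66+35+27=128
- item 2+item 5: cost 3+16=19, value 66+43=109
Best: 169 util.

169 util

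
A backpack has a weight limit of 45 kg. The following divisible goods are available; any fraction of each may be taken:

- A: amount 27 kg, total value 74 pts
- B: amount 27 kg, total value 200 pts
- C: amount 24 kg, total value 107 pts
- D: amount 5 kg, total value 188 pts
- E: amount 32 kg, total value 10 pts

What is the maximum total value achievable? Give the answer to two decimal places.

445.96

Take in order of value per unit:
- D (188/5 per unit): all 5 → value 188, running total 188.00
- B (200/27 per unit): all 27 → value 200, running total 388.00
- C (107/24 per unit): 13 of 24 → value 13×107/24 = 57.9583, running total 445.96
Total 445.96.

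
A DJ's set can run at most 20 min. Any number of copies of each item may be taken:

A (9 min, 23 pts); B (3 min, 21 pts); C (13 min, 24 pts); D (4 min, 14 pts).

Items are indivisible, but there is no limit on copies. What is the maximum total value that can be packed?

Best value-per-unit is B at 21/3, and filling with it alone uses duration 6×3=18. No mix of the others beats 6×21 = 126.

126 pts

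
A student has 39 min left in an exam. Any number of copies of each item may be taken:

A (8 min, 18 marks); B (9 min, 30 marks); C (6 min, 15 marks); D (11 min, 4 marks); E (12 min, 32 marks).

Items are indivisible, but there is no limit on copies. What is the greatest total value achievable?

122 marks

Best value-per-unit is B at 30/9; filling with it alone gives 4×30 = 120.
Optimal mix: 3×B + 1×E → time 39, value 122.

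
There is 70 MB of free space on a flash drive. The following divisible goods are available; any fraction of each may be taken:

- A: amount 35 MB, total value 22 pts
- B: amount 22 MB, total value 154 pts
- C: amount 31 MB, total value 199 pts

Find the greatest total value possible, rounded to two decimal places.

363.69

Take in order of value per unit:
- B (154/22 per unit): all 22 → value 154, running total 154.00
- C (199/31 per unit): all 31 → value 199, running total 353.00
- A (22/35 per unit): 17 of 35 → value 17×22/35 = 10.6857, running total 363.69
Total 363.69.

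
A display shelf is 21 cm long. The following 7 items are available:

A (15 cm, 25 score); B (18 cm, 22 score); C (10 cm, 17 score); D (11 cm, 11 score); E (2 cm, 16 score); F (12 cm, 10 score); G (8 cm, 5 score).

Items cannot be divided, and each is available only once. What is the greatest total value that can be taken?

Check high-value combinations within 21 cm:
- A+E: length 15+2=17, value 25+16=41
- B+E: length 18+2=20, value 22+16=38
- C+E+G: length 10+2+8=20, value 17+16+5=38
- C+E: length 10+2=12, value 17+16=33
- D+E+G: length 11+2+8=21, value 11+16+5=32
Best: 41 score.

41 score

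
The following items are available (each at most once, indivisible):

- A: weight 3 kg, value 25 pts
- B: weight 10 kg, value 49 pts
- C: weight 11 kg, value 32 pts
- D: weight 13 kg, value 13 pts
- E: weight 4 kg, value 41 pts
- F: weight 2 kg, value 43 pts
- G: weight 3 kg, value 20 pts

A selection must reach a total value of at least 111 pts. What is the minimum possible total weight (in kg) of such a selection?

12

Subsets with value ≥ 111, sorted by total weight:
- A+E+F+G: weight 12, value 129
- A+B+F: weight 15, value 117
Minimum weight: 12 kg.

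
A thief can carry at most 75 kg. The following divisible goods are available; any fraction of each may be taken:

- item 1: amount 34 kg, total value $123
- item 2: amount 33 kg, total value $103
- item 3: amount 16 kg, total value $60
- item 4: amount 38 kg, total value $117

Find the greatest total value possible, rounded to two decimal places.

Take in order of value per unit:
- item 3 (60/16 per unit): all 16 → value 60, running total 60.00
- item 1 (123/34 per unit): all 34 → value 123, running total 183.00
- item 2 (103/33 per unit): 25 of 33 → value 25×103/33 = 78.0303, running total 261.03
Total 261.03.

261.03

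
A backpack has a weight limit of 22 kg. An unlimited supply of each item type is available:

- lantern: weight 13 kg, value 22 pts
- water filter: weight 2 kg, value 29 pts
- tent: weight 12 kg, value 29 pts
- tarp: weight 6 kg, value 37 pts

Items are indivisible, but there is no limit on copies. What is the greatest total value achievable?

319 pts

Best value-per-unit is water filter at 29/2, and filling with it alone uses weight 11×2=22. No mix of the others beats 11×29 = 319.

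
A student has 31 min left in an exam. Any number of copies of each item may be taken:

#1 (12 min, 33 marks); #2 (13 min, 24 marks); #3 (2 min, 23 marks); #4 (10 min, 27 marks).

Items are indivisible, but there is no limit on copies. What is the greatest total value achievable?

345 marks

Best value-per-unit is #3 at 23/2, and filling with it alone uses time 15×2=30. No mix of the others beats 15×23 = 345.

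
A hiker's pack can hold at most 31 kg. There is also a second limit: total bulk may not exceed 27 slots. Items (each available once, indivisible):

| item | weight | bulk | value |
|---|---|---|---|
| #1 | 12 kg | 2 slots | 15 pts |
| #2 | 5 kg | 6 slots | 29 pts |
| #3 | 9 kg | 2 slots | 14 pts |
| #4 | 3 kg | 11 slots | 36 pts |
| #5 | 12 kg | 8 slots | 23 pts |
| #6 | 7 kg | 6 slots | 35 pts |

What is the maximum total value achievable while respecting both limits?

Feasible sets respecting both limits:
- #1+#2+#4+#6: weight 27, bulk 25, value 115
- #2+#3+#4+#6: weight 24, bulk 25, value 114
- #3+#4+#5+#6: weight 31, bulk 27, value 108
- #2+#3+#4+#5: weight 29, bulk 27, value 102
Best: 115 pts.

115 pts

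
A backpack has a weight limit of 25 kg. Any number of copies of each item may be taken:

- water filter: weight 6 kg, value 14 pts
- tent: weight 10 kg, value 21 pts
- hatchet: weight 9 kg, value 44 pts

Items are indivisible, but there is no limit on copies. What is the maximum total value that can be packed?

Best value-per-unit is hatchet at 44/9; filling with it alone gives 2×44 = 88.
Optimal mix: 1×water filter + 2×hatchet → weight 24, value 102.

102 pts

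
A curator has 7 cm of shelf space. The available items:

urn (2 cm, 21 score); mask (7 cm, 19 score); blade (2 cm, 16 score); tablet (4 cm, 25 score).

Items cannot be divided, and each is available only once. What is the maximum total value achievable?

46 score

Check high-value combinations within 7 cm:
- urn+tablet: length 2+4=6, value 21+25=46
- blade+tablet: length 2+4=6, value 16+25=41
- urn+blade: length 2+2=4, value 21+16=37
- tablet: length 4, value 25
Best: 46 score.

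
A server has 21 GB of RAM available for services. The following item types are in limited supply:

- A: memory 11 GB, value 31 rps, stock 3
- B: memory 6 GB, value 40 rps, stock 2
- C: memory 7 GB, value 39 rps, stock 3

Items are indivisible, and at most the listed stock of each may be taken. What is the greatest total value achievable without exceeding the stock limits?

Best selections within memory 21 and stock limits:
- 2×B + 1×C: memory 19, value 119
- 1×B + 2×C: memory 20, value 118
- 3×C: memory 21, value 117
- 2×B: memory 12, value 80
Best: 119 rps.

119 rps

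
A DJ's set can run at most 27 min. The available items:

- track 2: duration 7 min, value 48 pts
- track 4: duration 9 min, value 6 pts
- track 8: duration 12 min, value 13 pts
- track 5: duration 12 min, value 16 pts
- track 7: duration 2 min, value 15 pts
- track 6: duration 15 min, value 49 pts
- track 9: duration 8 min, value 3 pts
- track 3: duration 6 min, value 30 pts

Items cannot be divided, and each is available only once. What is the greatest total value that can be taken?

112 pts

This is a 0/1 knapsack; check combinations near the capacity.
- track 2+track 7+track 6: duration 7+2+15=24, value 48+15+49=112
- track 2+track 5+track 7+track 3: duration 7+12+2+6=27, value 48+16+15+30=109
- track 2+track 8+track 7+track 3: duration 7+12+2+6=27, value 48+13+15+30=106
- track 2+track 4+track 7+track 3: duration 7+9+2+6=24, value 48+6+15+30=99
Best: 112 pts.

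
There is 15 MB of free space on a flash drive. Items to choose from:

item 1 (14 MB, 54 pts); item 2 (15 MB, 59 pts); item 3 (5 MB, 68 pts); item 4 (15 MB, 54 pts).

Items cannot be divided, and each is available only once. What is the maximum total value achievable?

68 pts

Check high-value combinations within 15 MB:
- item 3: size 5, value 68
- item 2: size 15, value 59
- item 1: size 14, value 54
- item 4: size 15, value 54
Best: 68 pts.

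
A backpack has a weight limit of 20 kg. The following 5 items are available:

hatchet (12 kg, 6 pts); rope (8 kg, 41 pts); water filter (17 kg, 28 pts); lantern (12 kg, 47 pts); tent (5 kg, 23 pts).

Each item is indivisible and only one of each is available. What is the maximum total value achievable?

88 pts

This is a 0/1 knapsack; check combinations near the capacity.
- rope+lantern: weight 8+12=20, value 41+47=88
- lantern+tent: weight 12+5=17, value 47+23=70
- rope+tent: weight 8+5=13, value 41+23=64
Best: 88 pts.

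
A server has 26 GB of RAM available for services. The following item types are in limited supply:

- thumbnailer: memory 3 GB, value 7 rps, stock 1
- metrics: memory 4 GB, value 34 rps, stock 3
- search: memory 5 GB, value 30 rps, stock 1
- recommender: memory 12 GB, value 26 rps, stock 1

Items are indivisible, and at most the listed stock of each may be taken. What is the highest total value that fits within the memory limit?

Best selections within memory 26 and stock limits:
- 1×thumbnailer + 3×metrics + 1×search: memory 20, value 139
- 3×metrics + 1×search: memory 17, value 132
- 3×metrics + 1×recommender: memory 24, value 128
- 2×metrics + 1×search + 1×recommender: memory 25, value 124
Best: 139 rps.

139 rps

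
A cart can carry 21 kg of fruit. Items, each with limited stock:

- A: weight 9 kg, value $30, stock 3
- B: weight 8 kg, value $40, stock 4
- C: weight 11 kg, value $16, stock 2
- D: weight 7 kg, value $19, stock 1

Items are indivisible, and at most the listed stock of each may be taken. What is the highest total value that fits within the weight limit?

$80

Best selections within weight 21 and stock limits:
- 2×B: weight 16, value 80
- 1×A + 1×B: weight 17, value 70
- 2×A: weight 18, value 60
- 1×B + 1×D: weight 15, value 59
Best: $80.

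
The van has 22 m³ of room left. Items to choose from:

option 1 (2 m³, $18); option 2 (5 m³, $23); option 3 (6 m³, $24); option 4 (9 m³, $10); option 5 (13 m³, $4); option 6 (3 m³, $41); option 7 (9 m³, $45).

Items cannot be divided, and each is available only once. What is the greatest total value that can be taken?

Check high-value combinations within 22 m³:
- option 1+option 3+option 6+option 7: volume 2+6+3+9=20, value 18+24+41+45=128
- option 1+option 2+option 6+option 7: volume 2+5+3+9=19, value 18+23+41+45=127
- option 3+option 6+option 7: volume 6+3+9=18, value 24+41+45=110
- option 1+option 2+option 3+option 7: volume 2+5+6+9=22, value 18+23+24+45=110
Best: $128.

$128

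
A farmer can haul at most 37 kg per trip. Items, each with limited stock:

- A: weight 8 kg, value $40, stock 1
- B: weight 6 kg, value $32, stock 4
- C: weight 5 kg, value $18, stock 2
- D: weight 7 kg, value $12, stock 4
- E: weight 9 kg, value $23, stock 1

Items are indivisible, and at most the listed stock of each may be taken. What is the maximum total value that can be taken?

Best selections within weight 37 and stock limits:
- 1×A + 4×B + 1×C: weight 37, value 186
- 1×A + 3×B + 2×C: weight 36, value 172
- 1×A + 4×B: weight 32, value 168
- 4×B + 2×C: weight 34, value 164
Best: $186.

$186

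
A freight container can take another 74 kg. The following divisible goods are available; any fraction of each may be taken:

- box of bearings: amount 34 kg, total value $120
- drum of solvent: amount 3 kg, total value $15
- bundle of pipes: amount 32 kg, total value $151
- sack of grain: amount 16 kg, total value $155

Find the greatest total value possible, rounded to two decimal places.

Take in order of value per unit:
- sack of grain (155/16 per unit): all 16 → value 155, running total 155.00
- drum of solvent (15/3 per unit): all 3 → value 15, running total 170.00
- bundle of pipes (151/32 per unit): all 32 → value 151, running total 321.00
- box of bearings (120/34 per unit): 23 of 34 → value 23×120/34 = 81.1765, running total 402.18
Total 402.18.

402.18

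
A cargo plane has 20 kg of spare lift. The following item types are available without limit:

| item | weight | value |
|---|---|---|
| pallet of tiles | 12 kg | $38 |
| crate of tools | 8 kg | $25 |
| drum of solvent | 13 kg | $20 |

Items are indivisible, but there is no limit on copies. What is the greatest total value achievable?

Best value-per-unit is pallet of tiles at 38/12; filling with it alone gives 1×38 = 38.
Optimal mix: 1×pallet of tiles + 1×crate of tools → weight 20, value 63.

$63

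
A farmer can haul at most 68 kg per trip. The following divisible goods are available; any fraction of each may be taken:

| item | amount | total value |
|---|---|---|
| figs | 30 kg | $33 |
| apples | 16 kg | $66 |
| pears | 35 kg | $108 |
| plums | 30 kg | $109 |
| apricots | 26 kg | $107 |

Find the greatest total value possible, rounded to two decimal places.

Take in order of value per unit:
- apples (66/16 per unit): all 16 → value 66, running total 66.00
- apricots (107/26 per unit): all 26 → value 107, running total 173.00
- plums (109/30 per unit): 26 of 30 → value 26×109/30 = 94.4667, running total 267.47
Total 267.47.

267.47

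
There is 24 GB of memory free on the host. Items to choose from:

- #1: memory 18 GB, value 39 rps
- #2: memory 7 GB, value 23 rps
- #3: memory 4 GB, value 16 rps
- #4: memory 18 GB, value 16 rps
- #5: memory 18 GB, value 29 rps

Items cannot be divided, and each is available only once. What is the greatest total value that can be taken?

55 rps

This is a 0/1 knapsack; check combinations near the capacity.
- #1+#3: memory 18+4=22, value 39+16=55
- #3+#5: memory 4+18=22, value 16+29=45
- #2+#3: memory 7+4=11, value 23+16=39
- #1: memory 18, value 39
Best: 55 rps.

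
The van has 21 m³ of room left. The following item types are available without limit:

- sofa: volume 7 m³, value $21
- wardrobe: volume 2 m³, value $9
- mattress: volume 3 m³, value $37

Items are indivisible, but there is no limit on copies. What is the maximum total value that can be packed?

Best value-per-unit is mattress at 37/3, and filling with it alone uses volume 7×3=21. No mix of the others beats 7×37 = 259.

$259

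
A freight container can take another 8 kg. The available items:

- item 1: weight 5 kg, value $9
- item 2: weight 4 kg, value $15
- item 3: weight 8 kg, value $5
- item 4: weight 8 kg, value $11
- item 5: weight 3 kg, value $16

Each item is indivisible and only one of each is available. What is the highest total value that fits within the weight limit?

$31

This is a 0/1 knapsack; check combinations near the capacity.
- item 2+item 5: weight 4+3=7, value 15+16=31
- item 1+item 5: weight 5+3=8, value 9+16=25
- item 5: weight 3, value 16
Best: $31.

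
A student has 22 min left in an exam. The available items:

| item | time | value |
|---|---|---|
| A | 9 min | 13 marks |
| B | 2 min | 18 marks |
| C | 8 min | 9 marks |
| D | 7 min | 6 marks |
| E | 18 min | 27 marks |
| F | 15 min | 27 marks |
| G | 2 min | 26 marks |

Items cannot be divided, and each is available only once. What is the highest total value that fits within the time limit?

71 marks

Check high-value combinations within 22 min:
- B+F+G: time 2+15+2=19, value 18+27+26=71
- B+E+G: time 2+18+2=22, value 18+27+26=71
- A+B+C+G: time 9+2+8+2=21, value 13+18+9+26=66
- A+B+D+G: time 9+2+7+2=20, value 13+18+6+26=63
Best: 71 marks.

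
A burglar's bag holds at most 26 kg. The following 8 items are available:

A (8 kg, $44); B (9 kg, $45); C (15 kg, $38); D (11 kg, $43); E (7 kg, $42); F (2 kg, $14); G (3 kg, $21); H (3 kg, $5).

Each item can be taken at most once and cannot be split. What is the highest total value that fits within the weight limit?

$145

This is a 0/1 knapsack; check combinations near the capacity.
- A+B+E+F: weight 8+9+7+2=26, value 44+45+42+14=145
- A+B+E: weight 8+9+7=24, value 44+45+42=131
- A+B+F+G+H: weight 8+9+2+3+3=25, value 44+45+14+21+5=129
- A+D+E: weight 8+11+7=26, value 44+43+42=129
- B+E+F+G+H: weight 9+7+2+3+3=24, value 45+42+14+21+5=127
Best: $145.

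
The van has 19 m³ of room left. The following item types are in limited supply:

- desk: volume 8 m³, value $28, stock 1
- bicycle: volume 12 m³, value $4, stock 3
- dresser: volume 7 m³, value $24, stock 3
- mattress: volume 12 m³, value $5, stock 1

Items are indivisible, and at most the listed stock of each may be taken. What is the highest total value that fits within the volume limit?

Top feasible selections:
- 1×desk + 1×dresser: volume 15, value 52
- 2×dresser: volume 14, value 48
- 1×dresser + 1×mattress: volume 19, value 29
- 1×desk: volume 8, value 28
Best: $52.

$52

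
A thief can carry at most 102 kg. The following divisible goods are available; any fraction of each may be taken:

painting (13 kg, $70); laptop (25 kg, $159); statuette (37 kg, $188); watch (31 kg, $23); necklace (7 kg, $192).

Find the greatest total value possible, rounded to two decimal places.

623.84

Take in order of value per unit:
- necklace (192/7 per unit): all 7 → value 192, running total 192.00
- laptop (159/25 per unit): all 25 → value 159, running total 351.00
- painting (70/13 per unit): all 13 → value 70, running total 421.00
- statuette (188/37 per unit): all 37 → value 188, running total 609.00
- watch (23/31 per unit): 20 of 31 → value 20×23/31 = 14.8387, running total 623.84
Total 623.84.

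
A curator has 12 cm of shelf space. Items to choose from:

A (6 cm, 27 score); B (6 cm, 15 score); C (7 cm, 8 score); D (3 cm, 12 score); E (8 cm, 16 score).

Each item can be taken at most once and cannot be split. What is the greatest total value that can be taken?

42 score

Check high-value combinations within 12 cm:
- A+B: length 6+6=12, value 27+15=42
- A+D: length 6+3=9, value 27+12=39
- D+E: length 3+8=11, value 12+16=28
- A: length 6, value 27
Best: 42 score.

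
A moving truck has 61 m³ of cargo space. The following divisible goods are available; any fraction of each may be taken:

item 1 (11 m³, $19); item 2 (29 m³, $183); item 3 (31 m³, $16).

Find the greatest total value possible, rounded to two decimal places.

212.84

Take in order of value per unit:
- item 2 (183/29 per unit): all 29 → value 183, running total 183.00
- item 1 (19/11 per unit): all 11 → value 19, running total 202.00
- item 3 (16/31 per unit): 21 of 31 → value 21×16/31 = 10.8387, running total 212.84
Total 212.84.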